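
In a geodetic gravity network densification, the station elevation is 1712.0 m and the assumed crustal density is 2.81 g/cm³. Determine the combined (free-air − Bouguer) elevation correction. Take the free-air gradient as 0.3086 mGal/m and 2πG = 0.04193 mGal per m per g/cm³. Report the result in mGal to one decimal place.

Combined gradient = 0.3086 − 0.04193 × 2.81 = 0.1907767 mGal/m
Combined elevation correction = 0.1907767 × 1712.0 = 326.6 mGal

326.6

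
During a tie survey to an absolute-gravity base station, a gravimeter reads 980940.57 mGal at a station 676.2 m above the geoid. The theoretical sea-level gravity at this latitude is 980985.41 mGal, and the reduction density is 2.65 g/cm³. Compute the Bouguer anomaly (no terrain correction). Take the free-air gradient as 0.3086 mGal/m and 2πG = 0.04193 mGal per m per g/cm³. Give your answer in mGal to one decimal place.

88.7

Free-air correction = 0.3086 × 676.2 = 208.68 mGal
Free-air anomaly = 980940.57 − 980985.41 + (208.68) = 163.84 mGal
Bouguer slab correction = 0.04193 × 2.65 × 676.2 = 75.14 mGal
Simple Bouguer anomaly = 163.84 − (75.14) = 88.70 mGal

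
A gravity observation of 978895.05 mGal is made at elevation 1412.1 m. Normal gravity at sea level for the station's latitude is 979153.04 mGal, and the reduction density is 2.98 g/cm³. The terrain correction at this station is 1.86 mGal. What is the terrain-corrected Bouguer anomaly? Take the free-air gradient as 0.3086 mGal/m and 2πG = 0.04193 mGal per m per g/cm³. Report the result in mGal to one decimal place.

3.2

Free-air correction = 0.3086 × 1412.1 = 435.77 mGal
Free-air anomaly = 978895.05 − 979153.04 + (435.77) = 177.78 mGal
Bouguer slab correction = 0.04193 × 2.98 × 1412.1 = 176.44 mGal
Simple Bouguer anomaly = 177.78 − (176.44) = 1.34 mGal
Complete Bouguer anomaly = 1.34 + 1.86 = 3.20 mGal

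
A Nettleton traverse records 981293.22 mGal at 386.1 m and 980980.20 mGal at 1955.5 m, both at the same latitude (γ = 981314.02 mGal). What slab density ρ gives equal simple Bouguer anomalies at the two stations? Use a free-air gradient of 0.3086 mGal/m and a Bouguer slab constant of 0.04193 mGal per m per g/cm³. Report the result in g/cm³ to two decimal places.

Δg_obs = 980980.20 − 981293.22 = -313.02 mGal over Δh = 1955.5 − 386.1 = 1569.4 m
Equal Bouguer anomalies ⇒ Δg_obs + (0.3086 − 0.04193ρ)·Δh = 0
0.3086 − 0.04193ρ = −Δg_obs/Δh = 0.19945
ρ = (0.3086 − 0.19945) / 0.04193 = 2.60 g/cm³

2.60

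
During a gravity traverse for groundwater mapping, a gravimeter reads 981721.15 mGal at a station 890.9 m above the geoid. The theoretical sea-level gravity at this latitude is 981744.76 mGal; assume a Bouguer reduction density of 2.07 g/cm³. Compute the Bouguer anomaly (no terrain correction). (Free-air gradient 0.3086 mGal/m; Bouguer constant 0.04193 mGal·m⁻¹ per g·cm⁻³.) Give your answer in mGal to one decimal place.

Free-air correction = 0.3086 × 890.9 = 274.93 mGal
Free-air anomaly = 981721.15 − 981744.76 + (274.93) = 251.32 mGal
Bouguer slab correction = 0.04193 × 2.07 × 890.9 = 77.33 mGal
Simple Bouguer anomaly = 251.32 − (77.33) = 173.99 mGal

174.0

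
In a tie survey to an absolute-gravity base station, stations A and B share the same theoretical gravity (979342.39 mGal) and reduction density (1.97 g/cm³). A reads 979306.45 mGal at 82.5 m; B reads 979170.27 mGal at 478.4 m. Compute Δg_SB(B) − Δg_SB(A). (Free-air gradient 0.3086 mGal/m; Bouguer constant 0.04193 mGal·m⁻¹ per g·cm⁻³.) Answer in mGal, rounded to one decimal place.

-46.7

Δg_SB(A) = 979306.45 − 979342.39 + 0.3086×82.5 − 0.04193×1.97×82.5 = -17.30 mGal
Δg_SB(B) = 979170.27 − 979342.39 + 0.3086×478.4 − 0.04193×1.97×478.4 = -64.00 mGal
Difference = -64.00 − (-17.30) = -46.70 mGal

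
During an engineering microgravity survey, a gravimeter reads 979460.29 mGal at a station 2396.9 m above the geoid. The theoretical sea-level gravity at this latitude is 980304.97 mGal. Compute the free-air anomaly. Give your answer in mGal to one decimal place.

-105.0

Free-air correction = 0.3086 × 2396.9 = 739.68 mGal
Free-air anomaly = 979460.29 − 980304.97 + (739.68) = -105.00 mGal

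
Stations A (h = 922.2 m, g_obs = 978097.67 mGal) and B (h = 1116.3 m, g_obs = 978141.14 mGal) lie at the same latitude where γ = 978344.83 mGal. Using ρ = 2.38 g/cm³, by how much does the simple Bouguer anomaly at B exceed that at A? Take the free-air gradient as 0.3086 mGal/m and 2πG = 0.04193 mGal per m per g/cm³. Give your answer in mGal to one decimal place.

Δg_SB(A) = 978097.67 − 978344.83 + 0.3086×922.2 − 0.04193×2.38×922.2 = -54.60 mGal
Δg_SB(B) = 978141.14 − 978344.83 + 0.3086×1116.3 − 0.04193×2.38×1116.3 = 29.40 mGal
Difference = 29.40 − (-54.60) = 84.00 mGal

84.0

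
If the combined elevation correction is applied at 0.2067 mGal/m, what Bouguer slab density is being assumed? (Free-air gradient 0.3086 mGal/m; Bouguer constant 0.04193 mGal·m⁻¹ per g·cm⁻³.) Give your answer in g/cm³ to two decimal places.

0.2067 = 0.3086 − 0.04193 × ρ
ρ = (0.3086 − 0.2067) / 0.04193 = 2.43 g/cm³

2.43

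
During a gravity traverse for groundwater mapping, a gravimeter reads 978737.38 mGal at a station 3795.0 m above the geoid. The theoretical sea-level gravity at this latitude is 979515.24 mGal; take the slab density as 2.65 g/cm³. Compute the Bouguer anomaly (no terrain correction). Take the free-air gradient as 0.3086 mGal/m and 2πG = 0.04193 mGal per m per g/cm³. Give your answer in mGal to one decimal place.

Free-air correction = 0.3086 × 3795.0 = 1171.14 mGal
Free-air anomaly = 978737.38 − 979515.24 + (1171.14) = 393.28 mGal
Bouguer slab correction = 0.04193 × 2.65 × 3795.0 = 421.68 mGal
Simple Bouguer anomaly = 393.28 − (421.68) = -28.40 mGal

-28.4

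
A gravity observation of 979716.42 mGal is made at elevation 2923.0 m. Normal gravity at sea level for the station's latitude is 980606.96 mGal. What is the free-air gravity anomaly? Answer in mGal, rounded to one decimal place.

Free-air correction = 0.3086 × 2923.0 = 902.04 mGal
Free-air anomaly = 979716.42 − 980606.96 + (902.04) = 11.50 mGal

11.5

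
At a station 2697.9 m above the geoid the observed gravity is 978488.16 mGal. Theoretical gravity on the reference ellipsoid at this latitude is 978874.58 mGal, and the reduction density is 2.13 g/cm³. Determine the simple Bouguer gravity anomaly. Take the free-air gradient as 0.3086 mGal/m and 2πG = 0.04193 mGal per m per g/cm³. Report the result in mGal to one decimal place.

Free-air correction = 0.3086 × 2697.9 = 832.57 mGal
Free-air anomaly = 978488.16 − 978874.58 + (832.57) = 446.15 mGal
Bouguer slab correction = 0.04193 × 2.13 × 2697.9 = 240.95 mGal
Simple Bouguer anomaly = 446.15 − (240.95) = 205.20 mGal

205.2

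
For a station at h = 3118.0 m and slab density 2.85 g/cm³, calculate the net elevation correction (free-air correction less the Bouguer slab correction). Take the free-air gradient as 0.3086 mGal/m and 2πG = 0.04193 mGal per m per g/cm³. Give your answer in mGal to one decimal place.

Combined gradient = 0.3086 − 0.04193 × 2.85 = 0.1890995 mGal/m
Combined elevation correction = 0.1890995 × 3118.0 = 589.6 mGal

589.6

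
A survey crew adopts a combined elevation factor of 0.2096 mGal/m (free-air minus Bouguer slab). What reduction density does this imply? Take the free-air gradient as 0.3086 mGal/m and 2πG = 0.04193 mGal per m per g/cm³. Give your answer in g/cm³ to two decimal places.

2.36

0.2096 = 0.3086 − 0.04193 × ρ
ρ = (0.3086 − 0.2096) / 0.04193 = 2.36 g/cm³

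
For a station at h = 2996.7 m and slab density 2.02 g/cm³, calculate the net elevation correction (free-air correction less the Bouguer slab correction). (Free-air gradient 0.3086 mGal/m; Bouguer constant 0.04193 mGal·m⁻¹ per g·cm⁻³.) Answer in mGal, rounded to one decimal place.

671.0

Combined gradient = 0.3086 − 0.04193 × 2.02 = 0.2239014 mGal/m
Combined elevation correction = 0.2239014 × 2996.7 = 671.0 mGal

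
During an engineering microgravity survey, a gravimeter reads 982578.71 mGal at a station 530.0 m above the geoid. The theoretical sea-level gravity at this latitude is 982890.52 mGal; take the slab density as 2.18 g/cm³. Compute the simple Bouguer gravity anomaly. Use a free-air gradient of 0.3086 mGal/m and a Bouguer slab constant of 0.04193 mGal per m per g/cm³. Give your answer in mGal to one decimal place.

-196.7

Free-air correction = 0.3086 × 530.0 = 163.56 mGal
Free-air anomaly = 982578.71 − 982890.52 + (163.56) = -148.25 mGal
Bouguer slab correction = 0.04193 × 2.18 × 530.0 = 48.45 mGal
Simple Bouguer anomaly = -148.25 − (48.45) = -196.70 mGal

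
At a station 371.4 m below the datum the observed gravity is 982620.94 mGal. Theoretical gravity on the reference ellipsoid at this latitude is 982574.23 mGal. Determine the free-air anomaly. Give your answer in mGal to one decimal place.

Free-air correction = 0.3086 × -371.4 = -114.61 mGal
Free-air anomaly = 982620.94 − 982574.23 + (-114.61) = -67.90 mGal

-67.9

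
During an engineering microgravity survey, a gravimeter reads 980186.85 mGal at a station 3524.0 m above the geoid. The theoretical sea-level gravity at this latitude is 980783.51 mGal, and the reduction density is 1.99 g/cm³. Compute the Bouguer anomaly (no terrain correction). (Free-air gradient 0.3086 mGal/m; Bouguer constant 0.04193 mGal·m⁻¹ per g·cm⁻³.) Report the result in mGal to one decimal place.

196.8

Free-air correction = 0.3086 × 3524.0 = 1087.51 mGal
Free-air anomaly = 980186.85 − 980783.51 + (1087.51) = 490.85 mGal
Bouguer slab correction = 0.04193 × 1.99 × 3524.0 = 294.05 mGal
Simple Bouguer anomaly = 490.85 − (294.05) = 196.80 mGal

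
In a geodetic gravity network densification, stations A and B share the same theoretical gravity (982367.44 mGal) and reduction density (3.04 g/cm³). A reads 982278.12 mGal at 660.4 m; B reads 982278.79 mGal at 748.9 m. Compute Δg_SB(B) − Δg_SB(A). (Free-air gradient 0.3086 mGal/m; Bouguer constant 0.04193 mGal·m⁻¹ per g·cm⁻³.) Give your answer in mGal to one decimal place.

Δg_SB(A) = 982278.12 − 982367.44 + 0.3086×660.4 − 0.04193×3.04×660.4 = 30.30 mGal
Δg_SB(B) = 982278.79 − 982367.44 + 0.3086×748.9 − 0.04193×3.04×748.9 = 47.00 mGal
Difference = 47.00 − (30.30) = 16.70 mGal

16.7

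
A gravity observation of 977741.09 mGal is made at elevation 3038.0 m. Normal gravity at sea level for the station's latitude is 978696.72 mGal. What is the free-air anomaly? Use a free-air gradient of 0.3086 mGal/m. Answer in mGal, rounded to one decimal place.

Free-air correction = 0.3086 × 3038.0 = 937.53 mGal
Free-air anomaly = 977741.09 − 978696.72 + (937.53) = -18.10 mGal

-18.1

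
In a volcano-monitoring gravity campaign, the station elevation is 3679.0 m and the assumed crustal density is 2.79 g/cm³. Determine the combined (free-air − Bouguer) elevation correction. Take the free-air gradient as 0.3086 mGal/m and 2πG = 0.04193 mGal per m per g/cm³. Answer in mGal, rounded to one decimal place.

Combined gradient = 0.3086 − 0.04193 × 2.79 = 0.1916153 mGal/m
Combined elevation correction = 0.1916153 × 3679.0 = 705.0 mGal

705.0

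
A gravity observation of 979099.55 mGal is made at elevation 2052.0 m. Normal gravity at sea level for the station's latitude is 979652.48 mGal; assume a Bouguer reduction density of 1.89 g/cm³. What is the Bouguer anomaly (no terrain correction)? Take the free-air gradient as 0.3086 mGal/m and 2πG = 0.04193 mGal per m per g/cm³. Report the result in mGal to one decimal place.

Free-air correction = 0.3086 × 2052.0 = 633.25 mGal
Free-air anomaly = 979099.55 − 979652.48 + (633.25) = 80.32 mGal
Bouguer slab correction = 0.04193 × 1.89 × 2052.0 = 162.62 mGal
Simple Bouguer anomaly = 80.32 − (162.62) = -82.30 mGal

-82.3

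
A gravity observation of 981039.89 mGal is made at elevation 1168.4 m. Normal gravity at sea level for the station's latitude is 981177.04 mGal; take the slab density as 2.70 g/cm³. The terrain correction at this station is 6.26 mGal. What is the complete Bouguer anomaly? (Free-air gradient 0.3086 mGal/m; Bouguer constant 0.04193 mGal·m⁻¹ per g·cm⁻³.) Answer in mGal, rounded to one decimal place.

Free-air correction = 0.3086 × 1168.4 = 360.57 mGal
Free-air anomaly = 981039.89 − 981177.04 + (360.57) = 223.42 mGal
Bouguer slab correction = 0.04193 × 2.70 × 1168.4 = 132.28 mGal
Simple Bouguer anomaly = 223.42 − (132.28) = 91.14 mGal
Complete Bouguer anomaly = 91.14 + 6.26 = 97.40 mGal

97.4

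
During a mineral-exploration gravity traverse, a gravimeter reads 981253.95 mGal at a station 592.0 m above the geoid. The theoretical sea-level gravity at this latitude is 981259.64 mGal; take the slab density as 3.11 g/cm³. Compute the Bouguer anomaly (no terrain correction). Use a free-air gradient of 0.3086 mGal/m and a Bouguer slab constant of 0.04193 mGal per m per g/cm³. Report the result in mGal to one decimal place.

Free-air correction = 0.3086 × 592.0 = 182.69 mGal
Free-air anomaly = 981253.95 − 981259.64 + (182.69) = 177.00 mGal
Bouguer slab correction = 0.04193 × 3.11 × 592.0 = 77.20 mGal
Simple Bouguer anomaly = 177.00 − (77.20) = 99.80 mGal

99.8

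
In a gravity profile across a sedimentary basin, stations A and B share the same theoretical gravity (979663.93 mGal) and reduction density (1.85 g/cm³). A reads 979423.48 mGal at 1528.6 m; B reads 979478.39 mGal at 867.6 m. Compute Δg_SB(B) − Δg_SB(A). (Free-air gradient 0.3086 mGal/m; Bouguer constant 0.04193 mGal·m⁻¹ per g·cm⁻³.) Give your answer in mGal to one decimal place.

Δg_SB(A) = 979423.48 − 979663.93 + 0.3086×1528.6 − 0.04193×1.85×1528.6 = 112.70 mGal
Δg_SB(B) = 979478.39 − 979663.93 + 0.3086×867.6 − 0.04193×1.85×867.6 = 14.90 mGal
Difference = 14.90 − (112.70) = -97.80 mGal

-97.8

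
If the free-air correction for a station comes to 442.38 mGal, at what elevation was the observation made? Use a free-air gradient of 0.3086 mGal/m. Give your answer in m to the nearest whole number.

1434

h = 442.38 / 0.3086 = 1433.51 m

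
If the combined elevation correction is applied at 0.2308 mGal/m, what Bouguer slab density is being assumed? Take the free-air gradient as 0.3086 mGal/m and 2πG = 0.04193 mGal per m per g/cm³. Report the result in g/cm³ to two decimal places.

1.86

0.2308 = 0.3086 − 0.04193 × ρ
ρ = (0.3086 − 0.2308) / 0.04193 = 1.86 g/cm³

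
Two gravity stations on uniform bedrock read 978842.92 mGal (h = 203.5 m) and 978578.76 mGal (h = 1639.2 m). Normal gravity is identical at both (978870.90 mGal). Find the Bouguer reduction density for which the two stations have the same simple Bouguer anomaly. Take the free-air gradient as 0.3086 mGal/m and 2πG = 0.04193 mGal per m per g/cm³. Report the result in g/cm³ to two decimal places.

2.97

Δg_obs = 978578.76 − 978842.92 = -264.16 mGal over Δh = 1639.2 − 203.5 = 1435.7 m
Equal Bouguer anomalies ⇒ Δg_obs + (0.3086 − 0.04193ρ)·Δh = 0
0.3086 − 0.04193ρ = −Δg_obs/Δh = 0.18399
ρ = (0.3086 − 0.18399) / 0.04193 = 2.97 g/cm³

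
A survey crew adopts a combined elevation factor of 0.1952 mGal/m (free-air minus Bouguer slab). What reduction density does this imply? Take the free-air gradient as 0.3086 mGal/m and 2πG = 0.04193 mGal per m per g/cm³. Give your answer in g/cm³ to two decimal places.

0.1952 = 0.3086 − 0.04193 × ρ
ρ = (0.3086 − 0.1952) / 0.04193 = 2.70 g/cm³

2.70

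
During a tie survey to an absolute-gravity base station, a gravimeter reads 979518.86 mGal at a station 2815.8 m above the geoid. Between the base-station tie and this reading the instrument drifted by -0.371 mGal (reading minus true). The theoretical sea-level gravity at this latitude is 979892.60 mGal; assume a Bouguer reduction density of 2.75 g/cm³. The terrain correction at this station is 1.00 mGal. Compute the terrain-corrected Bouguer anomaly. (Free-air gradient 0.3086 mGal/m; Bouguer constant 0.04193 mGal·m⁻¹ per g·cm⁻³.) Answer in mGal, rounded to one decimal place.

171.9

Drift-corrected reading = 979518.86 − (-0.371) = 979519.231 mGal
Free-air correction = 0.3086 × 2815.8 = 868.96 mGal
Free-air anomaly = 979519.231 − 979892.60 + (868.96) = 495.591 mGal
Bouguer slab correction = 0.04193 × 2.75 × 2815.8 = 324.68 mGal
Simple Bouguer anomaly = 495.591 − (324.68) = 170.911 mGal
Complete Bouguer anomaly = 170.911 + 1.00 = 171.911 mGal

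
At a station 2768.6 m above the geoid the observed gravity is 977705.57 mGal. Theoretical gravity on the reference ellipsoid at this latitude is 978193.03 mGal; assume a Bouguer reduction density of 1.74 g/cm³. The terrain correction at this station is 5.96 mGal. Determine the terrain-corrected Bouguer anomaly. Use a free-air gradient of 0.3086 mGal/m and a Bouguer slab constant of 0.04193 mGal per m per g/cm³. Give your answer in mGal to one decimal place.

170.9

Free-air correction = 0.3086 × 2768.6 = 854.39 mGal
Free-air anomaly = 977705.57 − 978193.03 + (854.39) = 366.93 mGal
Bouguer slab correction = 0.04193 × 1.74 × 2768.6 = 201.99 mGal
Simple Bouguer anomaly = 366.93 − (201.99) = 164.94 mGal
Complete Bouguer anomaly = 164.94 + 5.96 = 170.90 mGal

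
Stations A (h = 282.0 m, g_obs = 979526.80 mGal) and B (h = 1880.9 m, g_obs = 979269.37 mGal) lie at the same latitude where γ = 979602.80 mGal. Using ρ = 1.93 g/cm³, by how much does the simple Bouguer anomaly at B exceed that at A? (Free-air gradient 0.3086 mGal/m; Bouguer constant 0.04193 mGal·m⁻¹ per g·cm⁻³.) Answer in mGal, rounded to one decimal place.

Δg_SB(A) = 979526.80 − 979602.80 + 0.3086×282.0 − 0.04193×1.93×282.0 = -11.80 mGal
Δg_SB(B) = 979269.37 − 979602.80 + 0.3086×1880.9 − 0.04193×1.93×1880.9 = 94.80 mGal
Difference = 94.80 − (-11.80) = 106.60 mGal

106.6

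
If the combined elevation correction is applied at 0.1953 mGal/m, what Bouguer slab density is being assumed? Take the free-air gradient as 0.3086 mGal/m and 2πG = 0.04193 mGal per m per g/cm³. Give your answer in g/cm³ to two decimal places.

2.70

0.1953 = 0.3086 − 0.04193 × ρ
ρ = (0.3086 − 0.1953) / 0.04193 = 2.70 g/cm³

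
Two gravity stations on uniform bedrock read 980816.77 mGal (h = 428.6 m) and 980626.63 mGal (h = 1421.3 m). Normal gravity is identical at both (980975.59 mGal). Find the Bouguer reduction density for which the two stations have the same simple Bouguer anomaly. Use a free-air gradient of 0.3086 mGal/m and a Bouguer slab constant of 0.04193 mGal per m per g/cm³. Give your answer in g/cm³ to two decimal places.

Δg_obs = 980626.63 − 980816.77 = -190.14 mGal over Δh = 1421.3 − 428.6 = 992.7 m
Equal Bouguer anomalies ⇒ Δg_obs + (0.3086 − 0.04193ρ)·Δh = 0
0.3086 − 0.04193ρ = −Δg_obs/Δh = 0.19154
ρ = (0.3086 − 0.19154) / 0.04193 = 2.79 g/cm³

2.79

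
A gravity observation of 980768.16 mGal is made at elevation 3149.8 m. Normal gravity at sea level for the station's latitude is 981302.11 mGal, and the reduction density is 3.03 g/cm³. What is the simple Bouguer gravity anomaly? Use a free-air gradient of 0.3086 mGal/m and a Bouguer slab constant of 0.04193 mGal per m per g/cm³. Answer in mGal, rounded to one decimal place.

37.9

Free-air correction = 0.3086 × 3149.8 = 972.03 mGal
Free-air anomaly = 980768.16 − 981302.11 + (972.03) = 438.08 mGal
Bouguer slab correction = 0.04193 × 3.03 × 3149.8 = 400.18 mGal
Simple Bouguer anomaly = 438.08 − (400.18) = 37.90 mGal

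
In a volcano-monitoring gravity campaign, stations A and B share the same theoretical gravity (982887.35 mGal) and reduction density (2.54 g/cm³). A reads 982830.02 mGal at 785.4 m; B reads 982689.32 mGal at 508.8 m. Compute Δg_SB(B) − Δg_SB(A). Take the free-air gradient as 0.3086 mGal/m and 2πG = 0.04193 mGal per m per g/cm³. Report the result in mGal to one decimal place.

Δg_SB(A) = 982830.02 − 982887.35 + 0.3086×785.4 − 0.04193×2.54×785.4 = 101.40 mGal
Δg_SB(B) = 982689.32 − 982887.35 + 0.3086×508.8 − 0.04193×2.54×508.8 = -95.20 mGal
Difference = -95.20 − (101.40) = -196.60 mGal

-196.6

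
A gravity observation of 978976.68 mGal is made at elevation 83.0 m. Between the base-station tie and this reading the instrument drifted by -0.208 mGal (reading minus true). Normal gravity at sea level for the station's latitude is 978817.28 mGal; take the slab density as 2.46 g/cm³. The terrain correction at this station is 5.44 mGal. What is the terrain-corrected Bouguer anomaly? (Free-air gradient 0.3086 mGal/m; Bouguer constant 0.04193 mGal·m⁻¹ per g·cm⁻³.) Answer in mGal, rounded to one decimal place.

Drift-corrected reading = 978976.68 − (-0.208) = 978976.888 mGal
Free-air correction = 0.3086 × 83.0 = 25.61 mGal
Free-air anomaly = 978976.888 − 978817.28 + (25.61) = 185.218 mGal
Bouguer slab correction = 0.04193 × 2.46 × 83.0 = 8.56 mGal
Simple Bouguer anomaly = 185.218 − (8.56) = 176.658 mGal
Complete Bouguer anomaly = 176.658 + 5.44 = 182.098 mGal

182.1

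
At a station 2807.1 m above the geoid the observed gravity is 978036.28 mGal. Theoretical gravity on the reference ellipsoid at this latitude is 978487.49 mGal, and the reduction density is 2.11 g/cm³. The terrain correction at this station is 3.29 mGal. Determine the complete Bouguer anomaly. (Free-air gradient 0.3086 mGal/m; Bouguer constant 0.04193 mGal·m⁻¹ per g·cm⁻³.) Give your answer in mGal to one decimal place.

170.0

Free-air correction = 0.3086 × 2807.1 = 866.27 mGal
Free-air anomaly = 978036.28 − 978487.49 + (866.27) = 415.06 mGal
Bouguer slab correction = 0.04193 × 2.11 × 2807.1 = 248.35 mGal
Simple Bouguer anomaly = 415.06 − (248.35) = 166.71 mGal
Complete Bouguer anomaly = 166.71 + 3.29 = 170.00 mGal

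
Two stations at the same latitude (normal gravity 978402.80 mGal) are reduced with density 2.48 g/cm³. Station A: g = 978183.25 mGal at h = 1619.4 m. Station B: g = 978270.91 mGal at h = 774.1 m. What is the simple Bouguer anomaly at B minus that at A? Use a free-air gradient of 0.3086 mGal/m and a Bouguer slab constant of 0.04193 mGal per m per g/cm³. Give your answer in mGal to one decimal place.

-85.3

Δg_SB(A) = 978183.25 − 978402.80 + 0.3086×1619.4 − 0.04193×2.48×1619.4 = 111.80 mGal
Δg_SB(B) = 978270.91 − 978402.80 + 0.3086×774.1 − 0.04193×2.48×774.1 = 26.50 mGal
Difference = 26.50 − (111.80) = -85.30 mGal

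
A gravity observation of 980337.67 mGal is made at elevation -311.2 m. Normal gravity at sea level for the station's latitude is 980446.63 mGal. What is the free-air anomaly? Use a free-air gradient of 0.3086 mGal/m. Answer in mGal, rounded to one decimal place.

Free-air correction = 0.3086 × -311.2 = -96.04 mGal
Free-air anomaly = 980337.67 − 980446.63 + (-96.04) = -205.00 mGal

-205.0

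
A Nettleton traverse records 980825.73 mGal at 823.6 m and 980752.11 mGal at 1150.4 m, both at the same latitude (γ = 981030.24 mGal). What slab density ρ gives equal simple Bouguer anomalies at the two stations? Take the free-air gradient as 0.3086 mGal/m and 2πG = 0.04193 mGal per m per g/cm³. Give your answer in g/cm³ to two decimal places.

1.99

Δg_obs = 980752.11 − 980825.73 = -73.62 mGal over Δh = 1150.4 − 823.6 = 326.8 m
Equal Bouguer anomalies ⇒ Δg_obs + (0.3086 − 0.04193ρ)·Δh = 0
0.3086 − 0.04193ρ = −Δg_obs/Δh = 0.22528
ρ = (0.3086 − 0.22528) / 0.04193 = 1.99 g/cm³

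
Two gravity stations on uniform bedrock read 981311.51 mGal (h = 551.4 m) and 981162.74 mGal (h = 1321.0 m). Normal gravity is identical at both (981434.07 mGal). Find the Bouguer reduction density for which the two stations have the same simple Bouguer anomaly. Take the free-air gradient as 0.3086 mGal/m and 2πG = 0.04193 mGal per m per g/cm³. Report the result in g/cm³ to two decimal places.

Δg_obs = 981162.74 − 981311.51 = -148.77 mGal over Δh = 1321.0 − 551.4 = 769.6 m
Equal Bouguer anomalies ⇒ Δg_obs + (0.3086 − 0.04193ρ)·Δh = 0
0.3086 − 0.04193ρ = −Δg_obs/Δh = 0.19331
ρ = (0.3086 − 0.19331) / 0.04193 = 2.75 g/cm³

2.75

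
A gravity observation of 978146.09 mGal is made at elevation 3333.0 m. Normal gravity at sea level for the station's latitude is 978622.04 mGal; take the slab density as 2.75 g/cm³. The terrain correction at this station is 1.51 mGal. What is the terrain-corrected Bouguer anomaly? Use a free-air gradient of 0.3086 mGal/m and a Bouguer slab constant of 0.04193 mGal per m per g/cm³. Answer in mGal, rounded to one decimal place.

169.8

Free-air correction = 0.3086 × 3333.0 = 1028.56 mGal
Free-air anomaly = 978146.09 − 978622.04 + (1028.56) = 552.61 mGal
Bouguer slab correction = 0.04193 × 2.75 × 3333.0 = 384.32 mGal
Simple Bouguer anomaly = 552.61 − (384.32) = 168.29 mGal
Complete Bouguer anomaly = 168.29 + 1.51 = 169.80 mGal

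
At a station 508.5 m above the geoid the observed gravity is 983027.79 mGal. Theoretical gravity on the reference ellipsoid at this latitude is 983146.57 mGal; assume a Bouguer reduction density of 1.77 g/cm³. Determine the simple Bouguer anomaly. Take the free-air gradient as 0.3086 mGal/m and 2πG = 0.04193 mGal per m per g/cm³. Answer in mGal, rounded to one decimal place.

0.4

Free-air correction = 0.3086 × 508.5 = 156.92 mGal
Free-air anomaly = 983027.79 − 983146.57 + (156.92) = 38.14 mGal
Bouguer slab correction = 0.04193 × 1.77 × 508.5 = 37.74 mGal
Simple Bouguer anomaly = 38.14 − (37.74) = 0.40 mGal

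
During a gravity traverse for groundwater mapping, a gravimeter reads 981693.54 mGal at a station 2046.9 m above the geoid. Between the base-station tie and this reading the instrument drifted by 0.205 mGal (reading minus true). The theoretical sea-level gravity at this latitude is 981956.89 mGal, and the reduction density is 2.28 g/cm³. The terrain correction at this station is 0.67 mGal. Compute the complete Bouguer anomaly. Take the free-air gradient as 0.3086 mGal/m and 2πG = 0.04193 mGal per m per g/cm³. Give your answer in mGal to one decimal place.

173.1

Drift-corrected reading = 981693.54 − (0.205) = 981693.335 mGal
Free-air correction = 0.3086 × 2046.9 = 631.67 mGal
Free-air anomaly = 981693.335 − 981956.89 + (631.67) = 368.115 mGal
Bouguer slab correction = 0.04193 × 2.28 × 2046.9 = 195.68 mGal
Simple Bouguer anomaly = 368.115 − (195.68) = 172.435 mGal
Complete Bouguer anomaly = 172.435 + 0.67 = 173.105 mGal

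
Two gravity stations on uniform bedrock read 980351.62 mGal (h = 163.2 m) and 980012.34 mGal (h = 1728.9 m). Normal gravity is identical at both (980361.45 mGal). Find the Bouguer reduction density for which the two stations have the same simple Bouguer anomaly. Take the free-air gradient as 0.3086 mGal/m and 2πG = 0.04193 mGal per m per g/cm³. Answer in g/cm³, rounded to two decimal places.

Δg_obs = 980012.34 − 980351.62 = -339.28 mGal over Δh = 1728.9 − 163.2 = 1565.7 m
Equal Bouguer anomalies ⇒ Δg_obs + (0.3086 − 0.04193ρ)·Δh = 0
0.3086 − 0.04193ρ = −Δg_obs/Δh = 0.21670
ρ = (0.3086 − 0.21670) / 0.04193 = 2.19 g/cm³

2.19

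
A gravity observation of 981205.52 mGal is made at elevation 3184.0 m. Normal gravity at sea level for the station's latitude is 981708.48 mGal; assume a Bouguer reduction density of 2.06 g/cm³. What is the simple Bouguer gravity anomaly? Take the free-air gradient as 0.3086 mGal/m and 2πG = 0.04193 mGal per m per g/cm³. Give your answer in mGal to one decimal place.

Free-air correction = 0.3086 × 3184.0 = 982.58 mGal
Free-air anomaly = 981205.52 − 981708.48 + (982.58) = 479.62 mGal
Bouguer slab correction = 0.04193 × 2.06 × 3184.0 = 275.02 mGal
Simple Bouguer anomaly = 479.62 − (275.02) = 204.60 mGal

204.6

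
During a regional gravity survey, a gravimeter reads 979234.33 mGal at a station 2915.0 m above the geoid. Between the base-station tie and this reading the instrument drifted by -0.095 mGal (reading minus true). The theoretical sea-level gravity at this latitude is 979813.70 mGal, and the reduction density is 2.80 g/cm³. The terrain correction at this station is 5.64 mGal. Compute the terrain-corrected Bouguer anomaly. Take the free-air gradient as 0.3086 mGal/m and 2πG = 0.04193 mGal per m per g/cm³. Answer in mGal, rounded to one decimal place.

Drift-corrected reading = 979234.33 − (-0.095) = 979234.425 mGal
Free-air correction = 0.3086 × 2915.0 = 899.57 mGal
Free-air anomaly = 979234.425 − 979813.70 + (899.57) = 320.295 mGal
Bouguer slab correction = 0.04193 × 2.80 × 2915.0 = 342.23 mGal
Simple Bouguer anomaly = 320.295 − (342.23) = -21.935 mGal
Complete Bouguer anomaly = -21.935 + 5.64 = -16.295 mGal

-16.3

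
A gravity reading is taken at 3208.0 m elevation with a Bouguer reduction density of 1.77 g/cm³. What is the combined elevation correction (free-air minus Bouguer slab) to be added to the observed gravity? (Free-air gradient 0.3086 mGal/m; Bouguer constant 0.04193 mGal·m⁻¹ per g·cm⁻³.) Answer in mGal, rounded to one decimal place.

751.9

Combined gradient = 0.3086 − 0.04193 × 1.77 = 0.2343839 mGal/m
Combined elevation correction = 0.2343839 × 3208.0 = 751.9 mGal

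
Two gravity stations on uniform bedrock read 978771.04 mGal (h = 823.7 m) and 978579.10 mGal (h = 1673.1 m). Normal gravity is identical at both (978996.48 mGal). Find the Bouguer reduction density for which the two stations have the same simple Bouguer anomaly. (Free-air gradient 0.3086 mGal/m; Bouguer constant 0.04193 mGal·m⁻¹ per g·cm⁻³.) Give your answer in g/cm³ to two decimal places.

Δg_obs = 978579.10 − 978771.04 = -191.94 mGal over Δh = 1673.1 − 823.7 = 849.4 m
Equal Bouguer anomalies ⇒ Δg_obs + (0.3086 − 0.04193ρ)·Δh = 0
0.3086 − 0.04193ρ = −Δg_obs/Δh = 0.22597
ρ = (0.3086 − 0.22597) / 0.04193 = 1.97 g/cm³

1.97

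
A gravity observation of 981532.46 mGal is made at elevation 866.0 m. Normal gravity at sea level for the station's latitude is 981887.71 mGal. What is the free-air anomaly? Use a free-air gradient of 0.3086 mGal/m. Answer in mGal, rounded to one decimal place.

Free-air correction = 0.3086 × 866.0 = 267.25 mGal
Free-air anomaly = 981532.46 − 981887.71 + (267.25) = -88.00 mGal

-88.0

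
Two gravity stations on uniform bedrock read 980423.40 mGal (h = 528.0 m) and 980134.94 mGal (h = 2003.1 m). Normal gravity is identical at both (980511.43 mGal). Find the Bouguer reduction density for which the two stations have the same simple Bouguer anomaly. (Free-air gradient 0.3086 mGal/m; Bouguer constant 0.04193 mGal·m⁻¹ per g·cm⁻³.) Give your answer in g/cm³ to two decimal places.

2.70

Δg_obs = 980134.94 − 980423.40 = -288.46 mGal over Δh = 2003.1 − 528.0 = 1475.1 m
Equal Bouguer anomalies ⇒ Δg_obs + (0.3086 − 0.04193ρ)·Δh = 0
0.3086 − 0.04193ρ = −Δg_obs/Δh = 0.19555
ρ = (0.3086 − 0.19555) / 0.04193 = 2.70 g/cm³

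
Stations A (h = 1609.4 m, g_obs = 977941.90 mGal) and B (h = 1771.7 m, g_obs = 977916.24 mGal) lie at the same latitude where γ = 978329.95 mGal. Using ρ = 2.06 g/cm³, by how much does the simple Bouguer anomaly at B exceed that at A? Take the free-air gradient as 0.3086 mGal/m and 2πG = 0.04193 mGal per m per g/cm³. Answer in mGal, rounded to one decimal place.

Δg_SB(A) = 977941.90 − 978329.95 + 0.3086×1609.4 − 0.04193×2.06×1609.4 = -30.40 mGal
Δg_SB(B) = 977916.24 − 978329.95 + 0.3086×1771.7 − 0.04193×2.06×1771.7 = -20.00 mGal
Difference = -20.00 − (-30.40) = 10.40 mGal

10.4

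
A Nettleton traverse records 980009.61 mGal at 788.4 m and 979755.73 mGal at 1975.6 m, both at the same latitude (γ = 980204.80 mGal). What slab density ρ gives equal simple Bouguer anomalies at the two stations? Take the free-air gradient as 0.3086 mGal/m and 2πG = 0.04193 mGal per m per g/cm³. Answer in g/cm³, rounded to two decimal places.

Δg_obs = 979755.73 − 980009.61 = -253.88 mGal over Δh = 1975.6 − 788.4 = 1187.2 m
Equal Bouguer anomalies ⇒ Δg_obs + (0.3086 − 0.04193ρ)·Δh = 0
0.3086 − 0.04193ρ = −Δg_obs/Δh = 0.21385
ρ = (0.3086 − 0.21385) / 0.04193 = 2.26 g/cm³

2.26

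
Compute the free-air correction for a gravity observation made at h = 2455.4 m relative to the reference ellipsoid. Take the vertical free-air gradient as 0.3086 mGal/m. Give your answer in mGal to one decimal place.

757.7

Free-air correction = 0.3086 × 2455.4 = 757.7 mGal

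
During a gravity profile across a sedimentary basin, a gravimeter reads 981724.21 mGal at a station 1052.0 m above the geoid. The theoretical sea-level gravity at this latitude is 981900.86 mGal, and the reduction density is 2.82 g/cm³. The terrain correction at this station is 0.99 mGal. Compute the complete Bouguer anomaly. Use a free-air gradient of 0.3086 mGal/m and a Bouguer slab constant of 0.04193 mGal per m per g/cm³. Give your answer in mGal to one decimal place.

24.6

Free-air correction = 0.3086 × 1052.0 = 324.65 mGal
Free-air anomaly = 981724.21 − 981900.86 + (324.65) = 148.00 mGal
Bouguer slab correction = 0.04193 × 2.82 × 1052.0 = 124.39 mGal
Simple Bouguer anomaly = 148.00 − (124.39) = 23.61 mGal
Complete Bouguer anomaly = 23.61 + 0.99 = 24.60 mGal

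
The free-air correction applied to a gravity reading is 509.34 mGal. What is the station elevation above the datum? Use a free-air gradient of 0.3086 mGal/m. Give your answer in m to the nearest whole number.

1650

h = 509.34 / 0.3086 = 1650.49 m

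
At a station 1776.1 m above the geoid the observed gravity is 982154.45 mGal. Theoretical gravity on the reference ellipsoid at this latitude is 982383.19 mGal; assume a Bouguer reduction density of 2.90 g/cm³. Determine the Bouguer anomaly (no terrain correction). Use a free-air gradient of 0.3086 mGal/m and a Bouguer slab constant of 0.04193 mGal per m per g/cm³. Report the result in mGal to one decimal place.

Free-air correction = 0.3086 × 1776.1 = 548.10 mGal
Free-air anomaly = 982154.45 − 982383.19 + (548.10) = 319.36 mGal
Bouguer slab correction = 0.04193 × 2.90 × 1776.1 = 215.97 mGal
Simple Bouguer anomaly = 319.36 − (215.97) = 103.39 mGal

103.4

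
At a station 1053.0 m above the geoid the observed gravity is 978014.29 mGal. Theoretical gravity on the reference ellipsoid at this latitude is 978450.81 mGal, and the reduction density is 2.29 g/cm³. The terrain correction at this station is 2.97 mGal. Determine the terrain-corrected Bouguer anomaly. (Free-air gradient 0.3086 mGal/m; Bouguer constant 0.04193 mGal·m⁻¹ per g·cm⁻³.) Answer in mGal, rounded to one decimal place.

Free-air correction = 0.3086 × 1053.0 = 324.96 mGal
Free-air anomaly = 978014.29 − 978450.81 + (324.96) = -111.56 mGal
Bouguer slab correction = 0.04193 × 2.29 × 1053.0 = 101.11 mGal
Simple Bouguer anomaly = -111.56 − (101.11) = -212.67 mGal
Complete Bouguer anomaly = -212.67 + 2.97 = -209.70 mGal

-209.7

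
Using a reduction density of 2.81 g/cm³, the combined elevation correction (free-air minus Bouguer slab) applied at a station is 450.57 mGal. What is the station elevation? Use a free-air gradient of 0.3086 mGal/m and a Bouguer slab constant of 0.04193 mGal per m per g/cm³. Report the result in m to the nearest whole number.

Combined gradient = 0.3086 − 0.04193 × 2.81 = 0.1907767 mGal/m
h = 450.57 / 0.1907767 = 2361.77 m

2362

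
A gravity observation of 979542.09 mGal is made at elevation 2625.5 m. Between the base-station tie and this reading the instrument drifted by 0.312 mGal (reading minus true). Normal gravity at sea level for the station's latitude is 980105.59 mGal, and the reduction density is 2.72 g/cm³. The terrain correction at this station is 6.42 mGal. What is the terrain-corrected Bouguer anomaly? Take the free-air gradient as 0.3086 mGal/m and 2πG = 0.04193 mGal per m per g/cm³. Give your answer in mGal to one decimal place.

Drift-corrected reading = 979542.09 − (0.312) = 979541.778 mGal
Free-air correction = 0.3086 × 2625.5 = 810.23 mGal
Free-air anomaly = 979541.778 − 980105.59 + (810.23) = 246.418 mGal
Bouguer slab correction = 0.04193 × 2.72 × 2625.5 = 299.44 mGal
Simple Bouguer anomaly = 246.418 − (299.44) = -53.022 mGal
Complete Bouguer anomaly = -53.022 + 6.42 = -46.602 mGal

-46.6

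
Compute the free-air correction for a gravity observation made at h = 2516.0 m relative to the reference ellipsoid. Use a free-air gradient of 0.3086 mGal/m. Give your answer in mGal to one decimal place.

776.4

Free-air correction = 0.3086 × 2516.0 = 776.4 mGal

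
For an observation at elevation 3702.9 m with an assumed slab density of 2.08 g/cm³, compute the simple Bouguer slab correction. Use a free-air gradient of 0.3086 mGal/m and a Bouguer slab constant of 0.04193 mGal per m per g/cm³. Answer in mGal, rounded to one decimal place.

Bouguer slab correction = 0.04193 × 2.08 × 3702.9 = 322.9 mGal

322.9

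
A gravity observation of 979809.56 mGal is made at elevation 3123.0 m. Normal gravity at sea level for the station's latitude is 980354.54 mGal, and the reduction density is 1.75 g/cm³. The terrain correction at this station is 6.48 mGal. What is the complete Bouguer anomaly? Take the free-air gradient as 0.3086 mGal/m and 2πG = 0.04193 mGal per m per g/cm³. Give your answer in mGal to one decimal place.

196.1

Free-air correction = 0.3086 × 3123.0 = 963.76 mGal
Free-air anomaly = 979809.56 − 980354.54 + (963.76) = 418.78 mGal
Bouguer slab correction = 0.04193 × 1.75 × 3123.0 = 229.16 mGal
Simple Bouguer anomaly = 418.78 − (229.16) = 189.62 mGal
Complete Bouguer anomaly = 189.62 + 6.48 = 196.10 mGal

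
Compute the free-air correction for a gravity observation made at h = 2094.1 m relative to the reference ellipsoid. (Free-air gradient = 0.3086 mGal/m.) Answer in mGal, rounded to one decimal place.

Free-air correction = 0.3086 × 2094.1 = 646.2 mGal

646.2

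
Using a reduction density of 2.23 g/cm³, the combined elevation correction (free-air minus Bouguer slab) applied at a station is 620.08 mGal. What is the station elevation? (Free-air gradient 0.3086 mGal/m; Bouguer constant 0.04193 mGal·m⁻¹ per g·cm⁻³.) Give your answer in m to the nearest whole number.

Combined gradient = 0.3086 − 0.04193 × 2.23 = 0.2150961 mGal/m
h = 620.08 / 0.2150961 = 2882.80 m

2883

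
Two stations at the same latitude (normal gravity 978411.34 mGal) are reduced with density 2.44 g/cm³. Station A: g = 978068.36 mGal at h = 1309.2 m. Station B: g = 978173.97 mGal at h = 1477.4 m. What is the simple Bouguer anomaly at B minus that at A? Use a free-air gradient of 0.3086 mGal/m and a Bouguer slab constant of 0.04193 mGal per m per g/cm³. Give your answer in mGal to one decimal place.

140.3

Δg_SB(A) = 978068.36 − 978411.34 + 0.3086×1309.2 − 0.04193×2.44×1309.2 = -72.90 mGal
Δg_SB(B) = 978173.97 − 978411.34 + 0.3086×1477.4 − 0.04193×2.44×1477.4 = 67.40 mGal
Difference = 67.40 − (-72.90) = 140.30 mGal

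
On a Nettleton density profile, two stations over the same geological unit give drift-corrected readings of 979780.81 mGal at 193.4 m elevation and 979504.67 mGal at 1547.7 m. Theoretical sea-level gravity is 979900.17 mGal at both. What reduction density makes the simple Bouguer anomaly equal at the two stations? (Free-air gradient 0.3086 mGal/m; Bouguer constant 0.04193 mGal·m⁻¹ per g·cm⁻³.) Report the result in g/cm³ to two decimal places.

Δg_obs = 979504.67 − 979780.81 = -276.14 mGal over Δh = 1547.7 − 193.4 = 1354.3 m
Equal Bouguer anomalies ⇒ Δg_obs + (0.3086 − 0.04193ρ)·Δh = 0
0.3086 − 0.04193ρ = −Δg_obs/Δh = 0.20390
ρ = (0.3086 − 0.20390) / 0.04193 = 2.50 g/cm³

2.50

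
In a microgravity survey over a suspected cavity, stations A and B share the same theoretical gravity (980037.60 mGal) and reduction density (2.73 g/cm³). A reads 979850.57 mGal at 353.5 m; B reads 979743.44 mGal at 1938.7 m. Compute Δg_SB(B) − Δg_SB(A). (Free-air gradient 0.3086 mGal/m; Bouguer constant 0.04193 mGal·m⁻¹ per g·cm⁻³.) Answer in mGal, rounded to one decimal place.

Δg_SB(A) = 979850.57 − 980037.60 + 0.3086×353.5 − 0.04193×2.73×353.5 = -118.40 mGal
Δg_SB(B) = 979743.44 − 980037.60 + 0.3086×1938.7 − 0.04193×2.73×1938.7 = 82.20 mGal
Difference = 82.20 − (-118.40) = 200.60 mGal

200.6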